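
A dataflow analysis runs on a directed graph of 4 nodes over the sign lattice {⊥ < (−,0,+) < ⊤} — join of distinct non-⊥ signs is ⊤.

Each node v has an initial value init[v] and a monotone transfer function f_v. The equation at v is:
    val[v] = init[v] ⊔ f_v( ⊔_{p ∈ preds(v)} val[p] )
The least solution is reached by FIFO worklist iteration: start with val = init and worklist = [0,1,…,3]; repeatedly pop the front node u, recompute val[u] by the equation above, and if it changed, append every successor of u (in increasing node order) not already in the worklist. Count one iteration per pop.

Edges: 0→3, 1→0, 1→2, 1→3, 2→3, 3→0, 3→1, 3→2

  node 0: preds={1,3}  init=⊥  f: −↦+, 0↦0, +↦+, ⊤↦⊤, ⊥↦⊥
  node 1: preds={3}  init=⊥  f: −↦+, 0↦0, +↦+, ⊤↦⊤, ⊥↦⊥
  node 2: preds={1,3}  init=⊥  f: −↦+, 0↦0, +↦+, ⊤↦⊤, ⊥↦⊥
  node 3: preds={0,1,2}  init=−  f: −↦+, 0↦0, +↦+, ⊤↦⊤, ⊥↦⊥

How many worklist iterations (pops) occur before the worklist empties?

9

Worklist (9 pops):
  #1 pop 0: in=− → + (was ⊥); enqueue []
  #2 pop 1: in=− → + (was ⊥); enqueue [0]
  #3 pop 2: in=⊤ → ⊤ (was ⊥); enqueue []
  #4 pop 3: in=⊤ → ⊤ (was −); enqueue [1,2]
  #5 pop 0: in=⊤ → ⊤ (was +); enqueue [3]
  #6 pop 1: in=⊤ → ⊤ (was +); enqueue [0]
  #7 pop 2: in=⊤ → ⊤ (no change)
  #8 pop 3: in=⊤ → ⊤ (no change)
  #9 pop 0: in=⊤ → ⊤ (no change)

Fixpoint:
  val[0] = ⊤
  val[1] = ⊤
  val[2] = ⊤
  val[3] = ⊤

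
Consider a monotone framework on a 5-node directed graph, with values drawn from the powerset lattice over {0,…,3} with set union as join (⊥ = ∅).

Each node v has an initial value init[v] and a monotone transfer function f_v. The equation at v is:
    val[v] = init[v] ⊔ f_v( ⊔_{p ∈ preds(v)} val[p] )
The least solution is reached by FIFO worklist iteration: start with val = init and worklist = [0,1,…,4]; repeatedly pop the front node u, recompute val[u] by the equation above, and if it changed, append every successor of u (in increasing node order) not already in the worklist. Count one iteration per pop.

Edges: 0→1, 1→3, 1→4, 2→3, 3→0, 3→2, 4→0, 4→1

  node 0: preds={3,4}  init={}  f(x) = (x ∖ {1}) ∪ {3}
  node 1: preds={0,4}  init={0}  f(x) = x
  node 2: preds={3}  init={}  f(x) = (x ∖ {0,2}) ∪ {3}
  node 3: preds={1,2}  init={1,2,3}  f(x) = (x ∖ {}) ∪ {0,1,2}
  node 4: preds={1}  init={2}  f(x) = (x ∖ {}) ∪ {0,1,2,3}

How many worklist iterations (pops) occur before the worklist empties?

Worklist (10 pops):
  #1 pop 0: in={1,2,3} → {2,3} (was {}); enqueue []
  #2 pop 1: in={2,3} → {0,2,3} (was {0}); enqueue []
  #3 pop 2: in={1,2,3} → {1,3} (was {}); enqueue []
  #4 pop 3: in={0,1,2,3} → {0,1,2,3} (was {1,2,3}); enqueue [0,2]
  #5 pop 4: in={0,2,3} → {0,1,2,3} (was {2}); enqueue [1]
  #6 pop 0: in={0,1,2,3} → {0,2,3} (was {2,3}); enqueue []
  #7 pop 2: in={0,1,2,3} → {1,3} (no change)
  #8 pop 1: in={0,1,2,3} → {0,1,2,3} (was {0,2,3}); enqueue [3,4]
  #9 pop 3: in={0,1,2,3} → {0,1,2,3} (no change)
  #10 pop 4: in={0,1,2,3} → {0,1,2,3} (no change)

Fixpoint:
  val[0] = {0,2,3}
  val[1] = {0,1,2,3}
  val[2] = {1,3}
  val[3] = {0,1,2,3}
  val[4] = {0,1,2,3}

10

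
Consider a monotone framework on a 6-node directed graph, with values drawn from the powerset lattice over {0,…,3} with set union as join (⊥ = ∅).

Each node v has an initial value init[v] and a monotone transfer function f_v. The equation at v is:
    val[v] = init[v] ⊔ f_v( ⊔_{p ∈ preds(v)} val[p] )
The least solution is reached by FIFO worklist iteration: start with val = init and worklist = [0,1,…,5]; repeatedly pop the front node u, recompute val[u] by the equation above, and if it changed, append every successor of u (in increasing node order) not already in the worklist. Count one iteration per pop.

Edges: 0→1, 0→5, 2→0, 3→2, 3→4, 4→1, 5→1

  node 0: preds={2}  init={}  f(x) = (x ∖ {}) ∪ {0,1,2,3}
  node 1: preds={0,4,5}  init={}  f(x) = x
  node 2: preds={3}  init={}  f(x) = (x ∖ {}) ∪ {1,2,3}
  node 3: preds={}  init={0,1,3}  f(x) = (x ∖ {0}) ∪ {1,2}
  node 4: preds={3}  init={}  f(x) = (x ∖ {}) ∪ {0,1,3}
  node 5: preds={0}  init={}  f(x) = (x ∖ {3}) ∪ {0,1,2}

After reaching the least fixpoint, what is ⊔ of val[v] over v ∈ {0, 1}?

Worklist (9 pops):
  #1 pop 0: in={} → {0,1,2,3} (was {}); enqueue []
  #2 pop 1: in={0,1,2,3} → {0,1,2,3} (was {}); enqueue []
  #3 pop 2: in={0,1,3} → {0,1,2,3} (was {}); enqueue [0]
  #4 pop 3: in={} → {0,1,2,3} (was {0,1,3}); enqueue [2]
  #5 pop 4: in={0,1,2,3} → {0,1,2,3} (was {}); enqueue [1]
  #6 pop 5: in={0,1,2,3} → {0,1,2} (was {}); enqueue []
  #7 pop 0: in={0,1,2,3} → {0,1,2,3} (no change)
  #8 pop 2: in={0,1,2,3} → {0,1,2,3} (no change)
  #9 pop 1: in={0,1,2,3} → {0,1,2,3} (no change)

Fixpoint:
  val[0] = {0,1,2,3}
  val[1] = {0,1,2,3}
  val[2] = {0,1,2,3}
  val[3] = {0,1,2,3}
  val[4] = {0,1,2,3}
  val[5] = {0,1,2}

{0,1,2,3}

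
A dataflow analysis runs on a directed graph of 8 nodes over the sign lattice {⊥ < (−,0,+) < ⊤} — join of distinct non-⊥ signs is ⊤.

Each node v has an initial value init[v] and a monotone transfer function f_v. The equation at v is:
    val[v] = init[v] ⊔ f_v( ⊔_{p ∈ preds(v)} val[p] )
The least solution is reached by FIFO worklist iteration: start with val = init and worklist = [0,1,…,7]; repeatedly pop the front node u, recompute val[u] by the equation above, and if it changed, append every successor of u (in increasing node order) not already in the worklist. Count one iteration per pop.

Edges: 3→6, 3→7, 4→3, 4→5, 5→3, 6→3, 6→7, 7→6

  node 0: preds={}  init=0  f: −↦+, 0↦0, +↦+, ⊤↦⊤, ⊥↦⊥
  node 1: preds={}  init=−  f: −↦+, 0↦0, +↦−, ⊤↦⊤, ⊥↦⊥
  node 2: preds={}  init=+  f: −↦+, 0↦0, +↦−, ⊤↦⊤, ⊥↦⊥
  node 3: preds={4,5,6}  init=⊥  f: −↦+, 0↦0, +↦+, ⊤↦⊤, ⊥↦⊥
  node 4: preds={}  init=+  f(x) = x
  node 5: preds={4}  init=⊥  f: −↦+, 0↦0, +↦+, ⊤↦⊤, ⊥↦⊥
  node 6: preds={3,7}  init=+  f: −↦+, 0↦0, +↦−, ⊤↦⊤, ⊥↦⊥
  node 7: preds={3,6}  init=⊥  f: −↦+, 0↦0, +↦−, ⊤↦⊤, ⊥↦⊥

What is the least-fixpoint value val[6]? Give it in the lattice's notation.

Iteration log — 11 steps:
  step 1. node 0  ⊔preds=⊥  new=0  stable
  step 2. node 1  ⊔preds=⊥  new=−  stable
  step 3. node 2  ⊔preds=⊥  new=+  stable
  step 4. node 3  ⊔preds=+  new=+  old=⊥  +wl: 
  step 5. node 4  ⊔preds=⊥  new=+  stable
  step 6. node 5  ⊔preds=+  new=+  old=⊥  +wl: 3
  step 7. node 6  ⊔preds=+  new=⊤  old=+  +wl: 
  step 8. node 7  ⊔preds=⊤  new=⊤  old=⊥  +wl: 6
  step 9. node 3  ⊔preds=⊤  new=⊤  old=+  +wl: 7
  step 10. node 6  ⊔preds=⊤  new=⊤  stable
  step 11. node 7  ⊔preds=⊤  new=⊤  stable

Least fixpoint reached:
  node 0: 0
  node 1: −
  node 2: +
  node 3: ⊤
  node 4: +
  node 5: +
  node 6: ⊤
  node 7: ⊤

⊤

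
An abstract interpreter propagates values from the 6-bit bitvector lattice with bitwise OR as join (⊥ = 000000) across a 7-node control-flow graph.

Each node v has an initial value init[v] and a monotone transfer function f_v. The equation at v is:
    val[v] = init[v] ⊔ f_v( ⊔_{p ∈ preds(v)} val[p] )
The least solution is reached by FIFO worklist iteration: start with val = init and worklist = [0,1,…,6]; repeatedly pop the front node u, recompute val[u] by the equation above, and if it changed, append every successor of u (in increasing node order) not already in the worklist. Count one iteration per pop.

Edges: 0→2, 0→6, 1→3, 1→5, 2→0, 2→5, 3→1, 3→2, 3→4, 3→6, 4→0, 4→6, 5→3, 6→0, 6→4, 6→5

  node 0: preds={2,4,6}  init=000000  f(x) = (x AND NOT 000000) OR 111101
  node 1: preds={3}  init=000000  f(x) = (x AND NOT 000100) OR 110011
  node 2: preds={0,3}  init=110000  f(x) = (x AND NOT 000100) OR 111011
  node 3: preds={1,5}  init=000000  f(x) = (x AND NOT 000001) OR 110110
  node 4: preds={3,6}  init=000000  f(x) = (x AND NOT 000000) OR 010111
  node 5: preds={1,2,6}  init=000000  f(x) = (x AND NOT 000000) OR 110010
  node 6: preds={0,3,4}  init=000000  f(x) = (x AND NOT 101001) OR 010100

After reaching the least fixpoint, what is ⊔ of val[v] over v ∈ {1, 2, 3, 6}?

Trace (19 dequeues):
  [1] u=0 | in 110000 | out 111101 | prev 000000 | push {}
  [2] u=1 | in 000000 | out 110011 | prev 000000 | push {}
  [3] u=2 | in 111101 | out 111011 | prev 110000 | push {0}
  [4] u=3 | in 110011 | out 110110 | prev 000000 | push {1,2}
  [5] u=4 | in 110110 | out 110111 | prev 000000 | push {}
  [6] u=5 | in 111011 | out 111011 | prev 000000 | push {3}
  [7] u=6 | in 111111 | out 010110 | prev 000000 | push {4,5}
  [8] u=0 | in 111111 | out 111111 | prev 111101 | push {6}
  [9] u=1 | in 110110 | out 110011 | ==
  [10] u=2 | in 111111 | out 111011 | ==
  [11] u=3 | in 111011 | out 111110 | prev 110110 | push {1,2}
  [12] u=4 | in 111110 | out 111111 | prev 110111 | push {0}
  [13] u=5 | in 111111 | out 111111 | prev 111011 | push {3}
  [14] u=6 | in 111111 | out 010110 | ==
  [15] u=1 | in 111110 | out 111011 | prev 110011 | push {5}
  [16] u=2 | in 111111 | out 111011 | ==
  [17] u=0 | in 111111 | out 111111 | ==
  [18] u=3 | in 111111 | out 111110 | ==
  [19] u=5 | in 111111 | out 111111 | ==

Converged values:
  [0] 111111
  [1] 111011
  [2] 111011
  [3] 111110
  [4] 111111
  [5] 111111
  [6] 010110

111111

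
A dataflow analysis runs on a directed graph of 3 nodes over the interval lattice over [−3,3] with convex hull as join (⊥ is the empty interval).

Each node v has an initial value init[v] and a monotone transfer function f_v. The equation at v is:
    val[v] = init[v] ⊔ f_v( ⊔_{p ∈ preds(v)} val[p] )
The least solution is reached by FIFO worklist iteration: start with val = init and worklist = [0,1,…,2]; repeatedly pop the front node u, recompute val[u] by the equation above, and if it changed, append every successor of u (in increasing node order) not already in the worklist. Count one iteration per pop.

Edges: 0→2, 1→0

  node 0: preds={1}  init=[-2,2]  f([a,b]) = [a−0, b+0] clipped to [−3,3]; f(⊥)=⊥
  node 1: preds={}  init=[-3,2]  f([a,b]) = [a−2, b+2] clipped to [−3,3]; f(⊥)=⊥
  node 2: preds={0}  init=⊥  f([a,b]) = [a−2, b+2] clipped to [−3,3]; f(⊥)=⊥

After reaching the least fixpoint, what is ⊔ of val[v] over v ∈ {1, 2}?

Worklist (3 pops):
  #1 pop 0: in=[-3,2] → [-3,2] (was [-2,2]); enqueue []
  #2 pop 1: in=⊥ → [-3,2] (no change)
  #3 pop 2: in=[-3,2] → [-3,3] (was ⊥); enqueue []

Fixpoint:
  val[0] = [-3,2]
  val[1] = [-3,2]
  val[2] = [-3,3]

[-3,3]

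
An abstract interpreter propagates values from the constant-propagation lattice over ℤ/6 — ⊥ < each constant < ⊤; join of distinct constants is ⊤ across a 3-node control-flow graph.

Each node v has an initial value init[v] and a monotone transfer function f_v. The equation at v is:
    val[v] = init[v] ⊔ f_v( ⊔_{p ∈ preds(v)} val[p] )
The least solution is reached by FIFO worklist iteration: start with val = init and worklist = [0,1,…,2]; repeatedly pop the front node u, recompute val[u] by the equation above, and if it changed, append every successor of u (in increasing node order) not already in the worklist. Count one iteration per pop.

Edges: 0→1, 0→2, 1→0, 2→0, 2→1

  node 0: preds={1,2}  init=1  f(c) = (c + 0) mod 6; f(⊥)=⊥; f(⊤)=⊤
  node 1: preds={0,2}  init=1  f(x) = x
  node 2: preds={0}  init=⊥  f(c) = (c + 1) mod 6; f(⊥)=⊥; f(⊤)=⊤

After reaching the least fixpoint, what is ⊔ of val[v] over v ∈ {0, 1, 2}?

Worklist (8 pops):
  #1 pop 0: in=1 → 1 (no change)
  #2 pop 1: in=1 → 1 (no change)
  #3 pop 2: in=1 → 2 (was ⊥); enqueue [0,1]
  #4 pop 0: in=⊤ → ⊤ (was 1); enqueue [2]
  #5 pop 1: in=⊤ → ⊤ (was 1); enqueue [0]
  #6 pop 2: in=⊤ → ⊤ (was 2); enqueue [1]
  #7 pop 0: in=⊤ → ⊤ (no change)
  #8 pop 1: in=⊤ → ⊤ (no change)

Fixpoint:
  val[0] = ⊤
  val[1] = ⊤
  val[2] = ⊤

⊤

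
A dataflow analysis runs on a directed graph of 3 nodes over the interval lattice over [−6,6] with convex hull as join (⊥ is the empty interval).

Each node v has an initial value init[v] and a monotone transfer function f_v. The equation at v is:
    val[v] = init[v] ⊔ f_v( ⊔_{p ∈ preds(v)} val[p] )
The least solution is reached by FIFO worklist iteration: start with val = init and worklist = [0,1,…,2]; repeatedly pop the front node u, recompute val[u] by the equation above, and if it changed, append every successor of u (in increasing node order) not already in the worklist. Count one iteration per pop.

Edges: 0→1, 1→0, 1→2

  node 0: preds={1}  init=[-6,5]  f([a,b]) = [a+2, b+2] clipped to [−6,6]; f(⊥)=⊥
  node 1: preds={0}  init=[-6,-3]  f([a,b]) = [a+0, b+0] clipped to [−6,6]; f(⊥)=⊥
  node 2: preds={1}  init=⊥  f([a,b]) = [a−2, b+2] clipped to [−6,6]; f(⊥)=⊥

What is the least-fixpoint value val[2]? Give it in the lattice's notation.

Trace (7 dequeues):
  [1] u=0 | in [-6,-3] | out [-6,5] | ==
  [2] u=1 | in [-6,5] | out [-6,5] | prev [-6,-3] | push {0}
  [3] u=2 | in [-6,5] | out [-6,6] | prev ⊥ | push {}
  [4] u=0 | in [-6,5] | out [-6,6] | prev [-6,5] | push {1}
  [5] u=1 | in [-6,6] | out [-6,6] | prev [-6,5] | push {0,2}
  [6] u=0 | in [-6,6] | out [-6,6] | ==
  [7] u=2 | in [-6,6] | out [-6,6] | ==

Converged values:
  [0] [-6,6]
  [1] [-6,6]
  [2] [-6,6]

[-6,6]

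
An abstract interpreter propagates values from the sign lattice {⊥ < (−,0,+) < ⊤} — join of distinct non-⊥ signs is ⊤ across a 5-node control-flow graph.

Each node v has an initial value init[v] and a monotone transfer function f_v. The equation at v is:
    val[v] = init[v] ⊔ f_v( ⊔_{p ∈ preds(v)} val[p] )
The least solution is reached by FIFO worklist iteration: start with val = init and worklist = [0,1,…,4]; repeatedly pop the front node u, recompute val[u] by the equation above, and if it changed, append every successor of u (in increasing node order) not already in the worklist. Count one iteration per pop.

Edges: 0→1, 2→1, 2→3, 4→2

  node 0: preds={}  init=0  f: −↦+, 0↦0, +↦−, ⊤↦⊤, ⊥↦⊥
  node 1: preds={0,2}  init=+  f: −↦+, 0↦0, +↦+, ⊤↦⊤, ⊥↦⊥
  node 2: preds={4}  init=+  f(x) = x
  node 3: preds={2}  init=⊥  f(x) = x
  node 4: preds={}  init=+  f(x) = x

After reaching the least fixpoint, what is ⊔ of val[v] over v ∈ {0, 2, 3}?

⊤

Worklist (5 pops):
  #1 pop 0: in=⊥ → 0 (no change)
  #2 pop 1: in=⊤ → ⊤ (was +); enqueue []
  #3 pop 2: in=+ → + (no change)
  #4 pop 3: in=+ → + (was ⊥); enqueue []
  #5 pop 4: in=⊥ → + (no change)

Fixpoint:
  val[0] = 0
  val[1] = ⊤
  val[2] = +
  val[3] = +
  val[4] = +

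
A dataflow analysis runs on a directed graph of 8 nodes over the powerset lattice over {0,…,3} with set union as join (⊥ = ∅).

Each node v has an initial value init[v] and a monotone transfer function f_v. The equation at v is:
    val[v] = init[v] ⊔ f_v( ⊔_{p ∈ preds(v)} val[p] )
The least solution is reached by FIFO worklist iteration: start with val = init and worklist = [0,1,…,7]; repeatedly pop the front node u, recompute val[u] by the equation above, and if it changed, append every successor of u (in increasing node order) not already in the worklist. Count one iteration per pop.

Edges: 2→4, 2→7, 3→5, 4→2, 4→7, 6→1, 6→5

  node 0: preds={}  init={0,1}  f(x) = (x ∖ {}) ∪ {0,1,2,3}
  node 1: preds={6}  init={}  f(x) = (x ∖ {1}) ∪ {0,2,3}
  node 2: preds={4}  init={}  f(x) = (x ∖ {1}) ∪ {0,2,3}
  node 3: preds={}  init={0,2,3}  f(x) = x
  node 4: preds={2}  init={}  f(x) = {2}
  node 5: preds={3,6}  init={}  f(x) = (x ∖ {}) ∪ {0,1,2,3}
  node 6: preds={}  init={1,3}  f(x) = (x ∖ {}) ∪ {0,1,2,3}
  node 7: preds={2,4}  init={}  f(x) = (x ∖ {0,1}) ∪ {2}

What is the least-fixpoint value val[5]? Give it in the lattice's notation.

Trace (11 dequeues):
  [1] u=0 | in {} | out {0,1,2,3} | prev {0,1} | push {}
  [2] u=1 | in {1,3} | out {0,2,3} | prev {} | push {}
  [3] u=2 | in {} | out {0,2,3} | prev {} | push {}
  [4] u=3 | in {} | out {0,2,3} | ==
  [5] u=4 | in {0,2,3} | out {2} | prev {} | push {2}
  [6] u=5 | in {0,1,2,3} | out {0,1,2,3} | prev {} | push {}
  [7] u=6 | in {} | out {0,1,2,3} | prev {1,3} | push {1,5}
  [8] u=7 | in {0,2,3} | out {2,3} | prev {} | push {}
  [9] u=2 | in {2} | out {0,2,3} | ==
  [10] u=1 | in {0,1,2,3} | out {0,2,3} | ==
  [11] u=5 | in {0,1,2,3} | out {0,1,2,3} | ==

Converged values:
  [0] {0,1,2,3}
  [1] {0,2,3}
  [2] {0,2,3}
  [3] {0,2,3}
  [4] {2}
  [5] {0,1,2,3}
  [6] {0,1,2,3}
  [7] {2,3}

{0,1,2,3}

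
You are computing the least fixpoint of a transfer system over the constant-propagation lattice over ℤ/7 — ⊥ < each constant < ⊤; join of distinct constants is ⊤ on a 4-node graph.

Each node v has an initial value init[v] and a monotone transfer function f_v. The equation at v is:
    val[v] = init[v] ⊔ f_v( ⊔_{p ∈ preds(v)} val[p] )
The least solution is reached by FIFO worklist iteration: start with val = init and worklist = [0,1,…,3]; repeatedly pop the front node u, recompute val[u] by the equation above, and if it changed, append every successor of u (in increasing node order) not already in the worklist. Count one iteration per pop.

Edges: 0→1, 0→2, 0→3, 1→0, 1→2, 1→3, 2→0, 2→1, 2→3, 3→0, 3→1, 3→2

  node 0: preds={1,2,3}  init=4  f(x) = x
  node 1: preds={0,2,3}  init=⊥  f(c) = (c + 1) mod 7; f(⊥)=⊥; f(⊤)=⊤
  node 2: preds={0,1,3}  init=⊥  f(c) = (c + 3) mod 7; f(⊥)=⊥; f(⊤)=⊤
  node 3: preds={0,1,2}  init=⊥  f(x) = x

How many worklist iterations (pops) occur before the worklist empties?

9

Iteration log — 9 steps:
  step 1. node 0  ⊔preds=⊥  new=4  stable
  step 2. node 1  ⊔preds=4  new=5  old=⊥  +wl: 0
  step 3. node 2  ⊔preds=⊤  new=⊤  old=⊥  +wl: 1
  step 4. node 3  ⊔preds=⊤  new=⊤  old=⊥  +wl: 2
  step 5. node 0  ⊔preds=⊤  new=⊤  old=4  +wl: 3
  step 6. node 1  ⊔preds=⊤  new=⊤  old=5  +wl: 0
  step 7. node 2  ⊔preds=⊤  new=⊤  stable
  step 8. node 3  ⊔preds=⊤  new=⊤  stable
  step 9. node 0  ⊔preds=⊤  new=⊤  stable

Least fixpoint reached:
  node 0: ⊤
  node 1: ⊤
  node 2: ⊤
  node 3: ⊤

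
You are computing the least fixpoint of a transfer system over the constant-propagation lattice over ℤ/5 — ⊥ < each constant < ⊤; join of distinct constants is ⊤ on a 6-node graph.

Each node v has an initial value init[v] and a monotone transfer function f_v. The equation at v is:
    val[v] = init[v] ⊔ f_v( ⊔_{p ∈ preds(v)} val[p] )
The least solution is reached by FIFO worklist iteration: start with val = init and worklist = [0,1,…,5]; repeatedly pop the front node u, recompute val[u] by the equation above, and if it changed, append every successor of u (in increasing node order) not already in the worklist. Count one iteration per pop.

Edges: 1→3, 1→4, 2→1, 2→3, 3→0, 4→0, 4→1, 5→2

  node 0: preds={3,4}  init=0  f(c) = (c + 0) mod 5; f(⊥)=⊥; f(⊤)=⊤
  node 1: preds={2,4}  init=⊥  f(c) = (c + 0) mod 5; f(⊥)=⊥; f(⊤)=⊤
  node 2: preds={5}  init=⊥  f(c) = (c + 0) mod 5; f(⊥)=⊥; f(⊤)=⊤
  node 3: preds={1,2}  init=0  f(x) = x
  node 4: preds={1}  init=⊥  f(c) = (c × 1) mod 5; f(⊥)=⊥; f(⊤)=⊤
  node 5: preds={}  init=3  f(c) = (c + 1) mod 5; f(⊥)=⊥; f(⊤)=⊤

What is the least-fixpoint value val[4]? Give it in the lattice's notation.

3

Trace (12 dequeues):
  [1] u=0 | in 0 | out 0 | ==
  [2] u=1 | in ⊥ | out ⊥ | ==
  [3] u=2 | in 3 | out 3 | prev ⊥ | push {1}
  [4] u=3 | in 3 | out ⊤ | prev 0 | push {0}
  [5] u=4 | in ⊥ | out ⊥ | ==
  [6] u=5 | in ⊥ | out 3 | ==
  [7] u=1 | in 3 | out 3 | prev ⊥ | push {3,4}
  [8] u=0 | in ⊤ | out ⊤ | prev 0 | push {}
  [9] u=3 | in 3 | out ⊤ | ==
  [10] u=4 | in 3 | out 3 | prev ⊥ | push {0,1}
  [11] u=0 | in ⊤ | out ⊤ | ==
  [12] u=1 | in 3 | out 3 | ==

Converged values:
  [0] ⊤
  [1] 3
  [2] 3
  [3] ⊤
  [4] 3
  [5] 3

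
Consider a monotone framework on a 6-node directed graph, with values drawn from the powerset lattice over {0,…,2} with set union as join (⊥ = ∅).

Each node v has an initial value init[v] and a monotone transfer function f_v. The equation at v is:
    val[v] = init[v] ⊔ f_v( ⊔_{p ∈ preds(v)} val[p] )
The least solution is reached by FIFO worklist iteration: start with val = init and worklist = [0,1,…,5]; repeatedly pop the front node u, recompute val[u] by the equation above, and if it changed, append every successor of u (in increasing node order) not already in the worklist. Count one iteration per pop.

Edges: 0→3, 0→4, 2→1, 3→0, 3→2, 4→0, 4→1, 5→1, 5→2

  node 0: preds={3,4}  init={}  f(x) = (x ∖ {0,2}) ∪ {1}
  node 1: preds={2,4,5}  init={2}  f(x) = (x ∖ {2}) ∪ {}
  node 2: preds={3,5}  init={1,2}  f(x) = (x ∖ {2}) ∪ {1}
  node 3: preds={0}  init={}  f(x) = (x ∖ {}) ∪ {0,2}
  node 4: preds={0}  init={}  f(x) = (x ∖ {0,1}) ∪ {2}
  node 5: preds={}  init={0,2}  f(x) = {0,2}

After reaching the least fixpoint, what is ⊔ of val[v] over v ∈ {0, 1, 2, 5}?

Iteration log — 9 steps:
  step 1. node 0  ⊔preds={}  new={1}  old={}  +wl: 
  step 2. node 1  ⊔preds={0,1,2}  new={0,1,2}  old={2}  +wl: 
  step 3. node 2  ⊔preds={0,2}  new={0,1,2}  old={1,2}  +wl: 1
  step 4. node 3  ⊔preds={1}  new={0,1,2}  old={}  +wl: 0,2
  step 5. node 4  ⊔preds={1}  new={2}  old={}  +wl: 
  step 6. node 5  ⊔preds={}  new={0,2}  stable
  step 7. node 1  ⊔preds={0,1,2}  new={0,1,2}  stable
  step 8. node 0  ⊔preds={0,1,2}  new={1}  stable
  step 9. node 2  ⊔preds={0,1,2}  new={0,1,2}  stable

Least fixpoint reached:
  node 0: {1}
  node 1: {0,1,2}
  node 2: {0,1,2}
  node 3: {0,1,2}
  node 4: {2}
  node 5: {0,2}

{0,1,2}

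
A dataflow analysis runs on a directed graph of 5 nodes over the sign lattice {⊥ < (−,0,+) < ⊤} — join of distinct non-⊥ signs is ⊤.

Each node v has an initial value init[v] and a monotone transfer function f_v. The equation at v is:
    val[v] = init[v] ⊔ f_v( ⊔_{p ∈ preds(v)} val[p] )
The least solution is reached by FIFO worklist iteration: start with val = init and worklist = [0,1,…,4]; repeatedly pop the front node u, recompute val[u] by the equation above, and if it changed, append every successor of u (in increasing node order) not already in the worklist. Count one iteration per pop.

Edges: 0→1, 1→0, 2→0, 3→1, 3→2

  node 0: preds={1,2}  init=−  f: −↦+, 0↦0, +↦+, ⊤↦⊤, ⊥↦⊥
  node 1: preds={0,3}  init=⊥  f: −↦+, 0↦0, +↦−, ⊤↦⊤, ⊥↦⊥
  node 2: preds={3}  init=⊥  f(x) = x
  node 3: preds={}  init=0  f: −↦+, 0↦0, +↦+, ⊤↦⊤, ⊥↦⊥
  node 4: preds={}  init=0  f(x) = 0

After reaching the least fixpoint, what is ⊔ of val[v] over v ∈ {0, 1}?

⊤

Iteration log — 7 steps:
  step 1. node 0  ⊔preds=⊥  new=−  stable
  step 2. node 1  ⊔preds=⊤  new=⊤  old=⊥  +wl: 0
  step 3. node 2  ⊔preds=0  new=0  old=⊥  +wl: 
  step 4. node 3  ⊔preds=⊥  new=0  stable
  step 5. node 4  ⊔preds=⊥  new=0  stable
  step 6. node 0  ⊔preds=⊤  new=⊤  old=−  +wl: 1
  step 7. node 1  ⊔preds=⊤  new=⊤  stable

Least fixpoint reached:
  node 0: ⊤
  node 1: ⊤
  node 2: 0
  node 3: 0
  node 4: 0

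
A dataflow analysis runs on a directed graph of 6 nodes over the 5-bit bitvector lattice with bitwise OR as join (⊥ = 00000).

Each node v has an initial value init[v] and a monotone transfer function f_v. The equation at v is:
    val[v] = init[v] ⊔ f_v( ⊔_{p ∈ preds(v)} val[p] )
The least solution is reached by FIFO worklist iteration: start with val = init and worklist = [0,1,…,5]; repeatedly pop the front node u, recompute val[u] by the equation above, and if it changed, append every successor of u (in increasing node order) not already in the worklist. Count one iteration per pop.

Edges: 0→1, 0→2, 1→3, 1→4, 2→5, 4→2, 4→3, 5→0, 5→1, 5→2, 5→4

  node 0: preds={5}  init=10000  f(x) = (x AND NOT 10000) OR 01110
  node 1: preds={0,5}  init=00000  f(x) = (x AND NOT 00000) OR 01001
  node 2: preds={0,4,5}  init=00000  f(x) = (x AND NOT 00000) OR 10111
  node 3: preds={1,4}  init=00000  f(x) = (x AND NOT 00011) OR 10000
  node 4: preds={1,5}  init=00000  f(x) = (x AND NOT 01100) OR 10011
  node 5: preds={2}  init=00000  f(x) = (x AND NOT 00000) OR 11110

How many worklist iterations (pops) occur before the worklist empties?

Worklist (12 pops):
  #1 pop 0: in=00000 → 11110 (was 10000); enqueue []
  #2 pop 1: in=11110 → 11111 (was 00000); enqueue []
  #3 pop 2: in=11110 → 11111 (was 00000); enqueue []
  #4 pop 3: in=11111 → 11100 (was 00000); enqueue []
  #5 pop 4: in=11111 → 10011 (was 00000); enqueue [2,3]
  #6 pop 5: in=11111 → 11111 (was 00000); enqueue [0,1,4]
  #7 pop 2: in=11111 → 11111 (no change)
  #8 pop 3: in=11111 → 11100 (no change)
  #9 pop 0: in=11111 → 11111 (was 11110); enqueue [2]
  #10 pop 1: in=11111 → 11111 (no change)
  #11 pop 4: in=11111 → 10011 (no change)
  #12 pop 2: in=11111 → 11111 (no change)

Fixpoint:
  val[0] = 11111
  val[1] = 11111
  val[2] = 11111
  val[3] = 11100
  val[4] = 10011
  val[5] = 11111

12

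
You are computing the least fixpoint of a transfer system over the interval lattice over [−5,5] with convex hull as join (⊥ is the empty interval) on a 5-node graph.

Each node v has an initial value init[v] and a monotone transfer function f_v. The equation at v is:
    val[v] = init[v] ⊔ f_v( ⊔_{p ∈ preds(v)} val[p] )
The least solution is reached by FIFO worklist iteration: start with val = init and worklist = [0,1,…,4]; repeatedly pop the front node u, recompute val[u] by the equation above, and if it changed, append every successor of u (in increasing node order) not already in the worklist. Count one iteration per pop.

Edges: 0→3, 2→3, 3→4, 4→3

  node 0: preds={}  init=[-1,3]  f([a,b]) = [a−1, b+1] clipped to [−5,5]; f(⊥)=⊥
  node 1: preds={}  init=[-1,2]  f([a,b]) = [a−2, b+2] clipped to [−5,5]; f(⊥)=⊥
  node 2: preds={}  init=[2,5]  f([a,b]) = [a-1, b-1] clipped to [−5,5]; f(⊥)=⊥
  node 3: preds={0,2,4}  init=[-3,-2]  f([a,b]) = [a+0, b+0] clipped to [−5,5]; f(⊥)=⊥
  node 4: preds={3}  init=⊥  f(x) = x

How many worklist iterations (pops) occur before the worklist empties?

6

Trace (6 dequeues):
  [1] u=0 | in ⊥ | out [-1,3] | ==
  [2] u=1 | in ⊥ | out [-1,2] | ==
  [3] u=2 | in ⊥ | out [2,5] | ==
  [4] u=3 | in [-1,5] | out [-3,5] | prev [-3,-2] | push {}
  [5] u=4 | in [-3,5] | out [-3,5] | prev ⊥ | push {3}
  [6] u=3 | in [-3,5] | out [-3,5] | ==

Converged values:
  [0] [-1,3]
  [1] [-1,2]
  [2] [2,5]
  [3] [-3,5]
  [4] [-3,5]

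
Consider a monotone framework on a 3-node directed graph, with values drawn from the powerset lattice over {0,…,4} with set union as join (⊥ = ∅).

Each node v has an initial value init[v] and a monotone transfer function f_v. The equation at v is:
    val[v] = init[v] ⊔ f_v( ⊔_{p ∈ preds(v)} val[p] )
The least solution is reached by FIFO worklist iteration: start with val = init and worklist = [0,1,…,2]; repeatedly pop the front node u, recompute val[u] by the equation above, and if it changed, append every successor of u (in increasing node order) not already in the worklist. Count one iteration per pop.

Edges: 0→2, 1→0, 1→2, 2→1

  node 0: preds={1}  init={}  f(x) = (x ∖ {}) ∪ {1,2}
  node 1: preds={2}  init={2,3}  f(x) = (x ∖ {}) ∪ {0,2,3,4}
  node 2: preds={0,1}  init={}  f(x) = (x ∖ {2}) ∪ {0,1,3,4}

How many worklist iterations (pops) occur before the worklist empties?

Worklist (7 pops):
  #1 pop 0: in={2,3} → {1,2,3} (was {}); enqueue []
  #2 pop 1: in={} → {0,2,3,4} (was {2,3}); enqueue [0]
  #3 pop 2: in={0,1,2,3,4} → {0,1,3,4} (was {}); enqueue [1]
  #4 pop 0: in={0,2,3,4} → {0,1,2,3,4} (was {1,2,3}); enqueue [2]
  #5 pop 1: in={0,1,3,4} → {0,1,2,3,4} (was {0,2,3,4}); enqueue [0]
  #6 pop 2: in={0,1,2,3,4} → {0,1,3,4} (no change)
  #7 pop 0: in={0,1,2,3,4} → {0,1,2,3,4} (no change)

Fixpoint:
  val[0] = {0,1,2,3,4}
  val[1] = {0,1,2,3,4}
  val[2] = {0,1,3,4}

7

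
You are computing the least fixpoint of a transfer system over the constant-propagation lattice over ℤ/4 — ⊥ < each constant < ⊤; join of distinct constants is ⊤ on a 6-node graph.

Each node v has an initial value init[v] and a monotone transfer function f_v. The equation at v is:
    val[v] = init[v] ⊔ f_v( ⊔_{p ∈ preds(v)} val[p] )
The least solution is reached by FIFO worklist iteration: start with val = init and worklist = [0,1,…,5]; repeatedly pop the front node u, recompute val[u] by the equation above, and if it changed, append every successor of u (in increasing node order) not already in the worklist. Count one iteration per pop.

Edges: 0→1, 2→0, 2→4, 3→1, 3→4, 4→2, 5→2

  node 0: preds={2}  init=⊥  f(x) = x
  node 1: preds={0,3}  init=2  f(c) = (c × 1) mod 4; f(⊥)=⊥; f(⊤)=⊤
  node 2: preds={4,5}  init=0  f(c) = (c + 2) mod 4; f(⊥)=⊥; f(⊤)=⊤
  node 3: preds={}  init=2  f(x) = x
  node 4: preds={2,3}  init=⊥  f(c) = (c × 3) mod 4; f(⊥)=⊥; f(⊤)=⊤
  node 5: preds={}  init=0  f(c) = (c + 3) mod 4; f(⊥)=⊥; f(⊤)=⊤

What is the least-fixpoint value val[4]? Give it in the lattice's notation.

⊤

Trace (9 dequeues):
  [1] u=0 | in 0 | out 0 | prev ⊥ | push {}
  [2] u=1 | in ⊤ | out ⊤ | prev 2 | push {}
  [3] u=2 | in 0 | out ⊤ | prev 0 | push {0}
  [4] u=3 | in ⊥ | out 2 | ==
  [5] u=4 | in ⊤ | out ⊤ | prev ⊥ | push {2}
  [6] u=5 | in ⊥ | out 0 | ==
  [7] u=0 | in ⊤ | out ⊤ | prev 0 | push {1}
  [8] u=2 | in ⊤ | out ⊤ | ==
  [9] u=1 | in ⊤ | out ⊤ | ==

Converged values:
  [0] ⊤
  [1] ⊤
  [2] ⊤
  [3] 2
  [4] ⊤
  [5] 0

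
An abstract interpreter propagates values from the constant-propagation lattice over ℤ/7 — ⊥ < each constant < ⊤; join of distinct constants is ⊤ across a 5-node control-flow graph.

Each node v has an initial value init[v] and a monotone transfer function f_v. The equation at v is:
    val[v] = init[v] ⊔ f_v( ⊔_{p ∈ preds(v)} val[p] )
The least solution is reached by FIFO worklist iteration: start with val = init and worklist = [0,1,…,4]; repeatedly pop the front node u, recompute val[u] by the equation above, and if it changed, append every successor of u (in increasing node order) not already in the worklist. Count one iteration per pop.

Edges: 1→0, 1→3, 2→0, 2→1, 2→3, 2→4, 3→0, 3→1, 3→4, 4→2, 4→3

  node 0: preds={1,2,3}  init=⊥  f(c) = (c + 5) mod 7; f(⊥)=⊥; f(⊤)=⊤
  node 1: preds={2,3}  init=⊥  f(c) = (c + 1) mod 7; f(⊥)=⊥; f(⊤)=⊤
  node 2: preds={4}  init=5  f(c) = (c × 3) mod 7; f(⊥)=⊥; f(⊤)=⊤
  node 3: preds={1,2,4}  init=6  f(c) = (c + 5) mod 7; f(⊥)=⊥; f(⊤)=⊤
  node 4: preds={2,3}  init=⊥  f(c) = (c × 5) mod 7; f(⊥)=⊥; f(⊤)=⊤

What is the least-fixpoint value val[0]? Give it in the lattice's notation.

Worklist (12 pops):
  #1 pop 0: in=⊤ → ⊤ (was ⊥); enqueue []
  #2 pop 1: in=⊤ → ⊤ (was ⊥); enqueue [0]
  #3 pop 2: in=⊥ → 5 (no change)
  #4 pop 3: in=⊤ → ⊤ (was 6); enqueue [1]
  #5 pop 4: in=⊤ → ⊤ (was ⊥); enqueue [2,3]
  #6 pop 0: in=⊤ → ⊤ (no change)
  #7 pop 1: in=⊤ → ⊤ (no change)
  #8 pop 2: in=⊤ → ⊤ (was 5); enqueue [0,1,4]
  #9 pop 3: in=⊤ → ⊤ (no change)
  #10 pop 0: in=⊤ → ⊤ (no change)
  #11 pop 1: in=⊤ → ⊤ (no change)
  #12 pop 4: in=⊤ → ⊤ (no change)

Fixpoint:
  val[0] = ⊤
  val[1] = ⊤
  val[2] = ⊤
  val[3] = ⊤
  val[4] = ⊤

⊤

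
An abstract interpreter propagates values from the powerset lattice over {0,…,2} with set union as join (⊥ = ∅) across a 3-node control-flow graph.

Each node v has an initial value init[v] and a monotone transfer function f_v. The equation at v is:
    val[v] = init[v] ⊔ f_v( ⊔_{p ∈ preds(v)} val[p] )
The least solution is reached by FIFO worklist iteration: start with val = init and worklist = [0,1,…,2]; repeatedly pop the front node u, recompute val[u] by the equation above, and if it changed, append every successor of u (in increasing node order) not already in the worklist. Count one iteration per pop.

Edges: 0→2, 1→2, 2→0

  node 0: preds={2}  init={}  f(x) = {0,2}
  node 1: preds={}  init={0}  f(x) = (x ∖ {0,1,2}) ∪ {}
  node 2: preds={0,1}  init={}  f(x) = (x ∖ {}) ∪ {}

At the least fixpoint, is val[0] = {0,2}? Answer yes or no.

yes

Worklist (4 pops):
  #1 pop 0: in={} → {0,2} (was {}); enqueue []
  #2 pop 1: in={} → {0} (no change)
  #3 pop 2: in={0,2} → {0,2} (was {}); enqueue [0]
  #4 pop 0: in={0,2} → {0,2} (no change)

Fixpoint:
  val[0] = {0,2}
  val[1] = {0}
  val[2] = {0,2}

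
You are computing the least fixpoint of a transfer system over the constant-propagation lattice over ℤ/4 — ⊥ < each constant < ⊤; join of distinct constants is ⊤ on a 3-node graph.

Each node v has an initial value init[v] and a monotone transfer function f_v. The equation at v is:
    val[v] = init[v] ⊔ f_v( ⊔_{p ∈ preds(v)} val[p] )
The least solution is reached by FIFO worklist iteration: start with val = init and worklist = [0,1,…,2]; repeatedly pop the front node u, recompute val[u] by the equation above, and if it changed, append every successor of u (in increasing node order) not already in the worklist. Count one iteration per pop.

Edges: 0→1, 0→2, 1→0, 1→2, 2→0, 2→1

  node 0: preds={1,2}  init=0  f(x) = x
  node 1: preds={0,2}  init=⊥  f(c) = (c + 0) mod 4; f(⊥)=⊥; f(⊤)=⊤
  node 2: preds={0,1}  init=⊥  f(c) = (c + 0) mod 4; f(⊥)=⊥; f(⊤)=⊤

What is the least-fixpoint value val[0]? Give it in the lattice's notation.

Trace (5 dequeues):
  [1] u=0 | in ⊥ | out 0 | ==
  [2] u=1 | in 0 | out 0 | prev ⊥ | push {0}
  [3] u=2 | in 0 | out 0 | prev ⊥ | push {1}
  [4] u=0 | in 0 | out 0 | ==
  [5] u=1 | in 0 | out 0 | ==

Converged values:
  [0] 0
  [1] 0
  [2] 0

0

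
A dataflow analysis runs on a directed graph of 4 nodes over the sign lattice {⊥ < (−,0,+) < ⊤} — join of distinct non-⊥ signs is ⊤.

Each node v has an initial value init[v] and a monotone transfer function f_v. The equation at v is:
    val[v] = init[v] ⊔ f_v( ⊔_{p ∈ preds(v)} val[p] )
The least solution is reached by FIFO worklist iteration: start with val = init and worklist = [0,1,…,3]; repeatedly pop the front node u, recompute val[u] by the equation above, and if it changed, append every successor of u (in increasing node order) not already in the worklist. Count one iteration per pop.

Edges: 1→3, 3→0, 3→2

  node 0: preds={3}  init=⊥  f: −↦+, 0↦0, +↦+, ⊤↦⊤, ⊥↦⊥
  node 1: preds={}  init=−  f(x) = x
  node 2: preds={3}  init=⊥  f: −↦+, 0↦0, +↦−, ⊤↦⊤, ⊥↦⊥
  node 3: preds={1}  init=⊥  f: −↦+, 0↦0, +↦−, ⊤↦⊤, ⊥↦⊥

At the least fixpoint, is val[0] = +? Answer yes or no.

yes

Worklist (6 pops):
  #1 pop 0: in=⊥ → ⊥ (no change)
  #2 pop 1: in=⊥ → − (no change)
  #3 pop 2: in=⊥ → ⊥ (no change)
  #4 pop 3: in=− → + (was ⊥); enqueue [0,2]
  #5 pop 0: in=+ → + (was ⊥); enqueue []
  #6 pop 2: in=+ → − (was ⊥); enqueue []

Fixpoint:
  val[0] = +
  val[1] = −
  val[2] = −
  val[3] = +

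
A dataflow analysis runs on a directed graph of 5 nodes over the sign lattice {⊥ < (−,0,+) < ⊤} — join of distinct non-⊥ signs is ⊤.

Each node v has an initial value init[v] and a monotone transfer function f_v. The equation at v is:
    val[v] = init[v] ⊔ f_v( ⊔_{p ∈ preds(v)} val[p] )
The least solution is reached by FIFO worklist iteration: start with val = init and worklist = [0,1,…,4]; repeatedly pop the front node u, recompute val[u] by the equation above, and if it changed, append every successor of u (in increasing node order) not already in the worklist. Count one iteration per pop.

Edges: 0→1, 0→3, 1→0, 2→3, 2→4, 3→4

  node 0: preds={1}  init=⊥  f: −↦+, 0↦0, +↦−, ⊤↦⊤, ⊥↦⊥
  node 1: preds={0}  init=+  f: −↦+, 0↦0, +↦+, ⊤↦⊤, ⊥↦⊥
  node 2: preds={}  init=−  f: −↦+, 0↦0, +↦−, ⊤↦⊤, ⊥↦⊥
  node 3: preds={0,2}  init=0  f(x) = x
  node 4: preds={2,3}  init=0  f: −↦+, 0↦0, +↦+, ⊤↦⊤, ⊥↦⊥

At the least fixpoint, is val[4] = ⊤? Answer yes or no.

yes

Iteration log — 5 steps:
  step 1. node 0  ⊔preds=+  new=−  old=⊥  +wl: 
  step 2. node 1  ⊔preds=−  new=+  stable
  step 3. node 2  ⊔preds=⊥  new=−  stable
  step 4. node 3  ⊔preds=−  new=⊤  old=0  +wl: 
  step 5. node 4  ⊔preds=⊤  new=⊤  old=0  +wl: 

Least fixpoint reached:
  node 0: −
  node 1: +
  node 2: −
  node 3: ⊤
  node 4: ⊤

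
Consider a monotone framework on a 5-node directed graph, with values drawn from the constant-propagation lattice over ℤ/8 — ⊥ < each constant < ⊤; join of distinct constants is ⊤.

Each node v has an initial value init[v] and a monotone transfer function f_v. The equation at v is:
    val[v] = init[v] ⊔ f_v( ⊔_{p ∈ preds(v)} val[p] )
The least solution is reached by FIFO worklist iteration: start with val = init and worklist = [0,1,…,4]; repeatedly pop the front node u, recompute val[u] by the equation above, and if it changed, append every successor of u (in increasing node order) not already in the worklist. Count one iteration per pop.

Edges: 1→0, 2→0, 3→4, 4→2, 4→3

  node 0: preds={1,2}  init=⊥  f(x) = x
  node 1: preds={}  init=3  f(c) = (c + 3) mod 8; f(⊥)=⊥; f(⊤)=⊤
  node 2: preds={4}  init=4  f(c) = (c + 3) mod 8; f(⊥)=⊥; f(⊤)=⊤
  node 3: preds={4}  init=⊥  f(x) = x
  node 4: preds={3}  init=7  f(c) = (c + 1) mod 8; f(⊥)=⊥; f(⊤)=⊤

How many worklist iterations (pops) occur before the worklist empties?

Iteration log — 9 steps:
  step 1. node 0  ⊔preds=⊤  new=⊤  old=⊥  +wl: 
  step 2. node 1  ⊔preds=⊥  new=3  stable
  step 3. node 2  ⊔preds=7  new=⊤  old=4  +wl: 0
  step 4. node 3  ⊔preds=7  new=7  old=⊥  +wl: 
  step 5. node 4  ⊔preds=7  new=⊤  old=7  +wl: 2,3
  step 6. node 0  ⊔preds=⊤  new=⊤  stable
  step 7. node 2  ⊔preds=⊤  new=⊤  stable
  step 8. node 3  ⊔preds=⊤  new=⊤  old=7  +wl: 4
  step 9. node 4  ⊔preds=⊤  new=⊤  stable

Least fixpoint reached:
  node 0: ⊤
  node 1: 3
  node 2: ⊤
  node 3: ⊤
  node 4: ⊤

9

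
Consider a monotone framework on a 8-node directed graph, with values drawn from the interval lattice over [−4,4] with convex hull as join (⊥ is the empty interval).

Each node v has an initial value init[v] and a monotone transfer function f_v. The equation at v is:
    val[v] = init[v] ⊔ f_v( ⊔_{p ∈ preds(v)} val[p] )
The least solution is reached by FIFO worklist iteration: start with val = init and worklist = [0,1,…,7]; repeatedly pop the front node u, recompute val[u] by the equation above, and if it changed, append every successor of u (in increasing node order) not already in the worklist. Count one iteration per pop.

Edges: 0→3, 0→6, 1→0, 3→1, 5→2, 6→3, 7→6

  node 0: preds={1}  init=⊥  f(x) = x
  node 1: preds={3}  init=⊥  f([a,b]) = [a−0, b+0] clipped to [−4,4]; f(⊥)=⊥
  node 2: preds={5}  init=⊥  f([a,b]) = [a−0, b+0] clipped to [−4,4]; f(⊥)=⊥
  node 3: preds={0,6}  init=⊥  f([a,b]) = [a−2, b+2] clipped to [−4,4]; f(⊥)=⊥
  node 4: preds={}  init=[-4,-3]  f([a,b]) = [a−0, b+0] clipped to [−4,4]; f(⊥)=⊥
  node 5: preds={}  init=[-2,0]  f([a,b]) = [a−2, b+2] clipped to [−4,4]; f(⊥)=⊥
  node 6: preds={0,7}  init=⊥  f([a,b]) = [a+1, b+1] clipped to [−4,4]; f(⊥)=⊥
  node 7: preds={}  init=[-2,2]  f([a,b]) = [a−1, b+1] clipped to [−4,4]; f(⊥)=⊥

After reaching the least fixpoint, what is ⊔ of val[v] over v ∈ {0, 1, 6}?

Worklist (19 pops):
  #1 pop 0: in=⊥ → ⊥ (no change)
  #2 pop 1: in=⊥ → ⊥ (no change)
  #3 pop 2: in=[-2,0] → [-2,0] (was ⊥); enqueue []
  #4 pop 3: in=⊥ → ⊥ (no change)
  #5 pop 4: in=⊥ → [-4,-3] (no change)
  #6 pop 5: in=⊥ → [-2,0] (no change)
  #7 pop 6: in=[-2,2] → [-1,3] (was ⊥); enqueue [3]
  #8 pop 7: in=⊥ → [-2,2] (no change)
  #9 pop 3: in=[-1,3] → [-3,4] (was ⊥); enqueue [1]
  #10 pop 1: in=[-3,4] → [-3,4] (was ⊥); enqueue [0]
  #11 pop 0: in=[-3,4] → [-3,4] (was ⊥); enqueue [3,6]
  #12 pop 3: in=[-3,4] → [-4,4] (was [-3,4]); enqueue [1]
  #13 pop 6: in=[-3,4] → [-2,4] (was [-1,3]); enqueue [3]
  #14 pop 1: in=[-4,4] → [-4,4] (was [-3,4]); enqueue [0]
  #15 pop 3: in=[-3,4] → [-4,4] (no change)
  #16 pop 0: in=[-4,4] → [-4,4] (was [-3,4]); enqueue [3,6]
  #17 pop 3: in=[-4,4] → [-4,4] (no change)
  #18 pop 6: in=[-4,4] → [-3,4] (was [-2,4]); enqueue [3]
  #19 pop 3: in=[-4,4] → [-4,4] (no change)

Fixpoint:
  val[0] = [-4,4]
  val[1] = [-4,4]
  val[2] = [-2,0]
  val[3] = [-4,4]
  val[4] = [-4,-3]
  val[5] = [-2,0]
  val[6] = [-3,4]
  val[7] = [-2,2]

[-4,4]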